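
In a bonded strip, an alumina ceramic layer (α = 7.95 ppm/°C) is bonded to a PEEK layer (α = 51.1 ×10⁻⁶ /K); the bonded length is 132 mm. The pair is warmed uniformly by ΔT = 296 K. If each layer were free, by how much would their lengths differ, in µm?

Δα = |7.95 − 51.1|×10⁻⁶/K = 43.1×10⁻⁶/K.
ΔL_mismatch = Δα·L·ΔT = 43.1×10⁻⁶ × 132.0 mm × 296.0 K = 1690 µm.

1690 µm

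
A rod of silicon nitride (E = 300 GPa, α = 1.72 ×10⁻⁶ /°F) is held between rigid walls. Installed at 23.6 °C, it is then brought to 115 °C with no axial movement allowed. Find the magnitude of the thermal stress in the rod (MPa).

α = 1.72×10⁻⁶/°F × 9/5 = 3.10×10⁻⁶/K.
ΔT = 91.40 K. Constrained thermal stress σ = E·α·ΔT = 300.0×10³ MPa × 3.10×10⁻⁶ × 91.40 = 84.9 MPa (compressive).

84.9 MPa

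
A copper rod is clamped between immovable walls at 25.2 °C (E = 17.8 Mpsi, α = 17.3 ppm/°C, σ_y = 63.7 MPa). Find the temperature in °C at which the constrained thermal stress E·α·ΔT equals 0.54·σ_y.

E = 17.8 Mpsi = 122.7 GPa.
E·α·ΔT = 34.40 MPa ⇒ ΔT = 34.40 / (122.7×10³ × 17.3×10⁻⁶) = 16.20 K.
T = 25.2 + 16.20 = 41.40 °C.

41.4 °C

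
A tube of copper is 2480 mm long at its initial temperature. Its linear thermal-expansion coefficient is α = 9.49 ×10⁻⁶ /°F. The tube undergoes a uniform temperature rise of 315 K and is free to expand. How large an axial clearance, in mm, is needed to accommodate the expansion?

13.3 mm

Convert α: 9.49×10⁻⁶/°F × (9/5) = 17.1×10⁻⁶/K.
ΔL = α·L₀·ΔT = 17.1×10⁻⁶ × 2480 mm × 315.0 K = 13.3 mm.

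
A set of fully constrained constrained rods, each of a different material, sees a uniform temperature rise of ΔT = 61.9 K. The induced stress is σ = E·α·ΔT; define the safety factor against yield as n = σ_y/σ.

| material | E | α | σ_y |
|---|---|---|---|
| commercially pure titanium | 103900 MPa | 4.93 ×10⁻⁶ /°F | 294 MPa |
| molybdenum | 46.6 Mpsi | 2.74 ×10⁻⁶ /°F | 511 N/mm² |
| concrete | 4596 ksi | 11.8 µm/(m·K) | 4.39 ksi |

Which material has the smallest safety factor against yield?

concrete

Converting E to GPa, α to ×10⁻⁶/K, σ_y to MPa, then σ and n for each:
  commercially pure titanium: E = 103.9, α = 8.87, σ_y = 294.0 → σ = 57.1 MPa, n = 5.15
  molybdenum: E = 321.3, α = 4.93, σ_y = 511.0 → σ = 98.1 MPa, n = 5.21
  concrete: E = 31.69, α = 11.8, σ_y = 30.27 → σ = 23.1 MPa, n = 1.31
Concrete has the lowest safety factor, n = 1.31.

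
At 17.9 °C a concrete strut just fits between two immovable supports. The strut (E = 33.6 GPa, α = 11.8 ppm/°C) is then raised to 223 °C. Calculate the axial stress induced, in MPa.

ΔT = 205.1 K. Constrained thermal stress σ = E·α·ΔT = 33.60×10³ MPa × 11.8×10⁻⁶ × 205.1 = 81.3 MPa (compressive).

81.3 MPa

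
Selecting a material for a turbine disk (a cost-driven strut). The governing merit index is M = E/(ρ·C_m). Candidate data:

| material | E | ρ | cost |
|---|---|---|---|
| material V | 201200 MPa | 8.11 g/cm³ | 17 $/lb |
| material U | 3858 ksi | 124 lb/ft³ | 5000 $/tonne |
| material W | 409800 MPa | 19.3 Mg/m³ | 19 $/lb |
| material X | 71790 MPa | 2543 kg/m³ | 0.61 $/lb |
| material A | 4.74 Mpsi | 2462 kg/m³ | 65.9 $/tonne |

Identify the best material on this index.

material A

In SI units:
  material V: E = 201.2 GPa, ρ = 8110 kg/m³, cost = 37.48 $/kg
  material U: E = 26.60 GPa, ρ = 1986 kg/m³, cost = 5.000 $/kg
  material W: E = 409.8 GPa, ρ = 19300 kg/m³, cost = 41.89 $/kg
  material X: E = 71.79 GPa, ρ = 2543 kg/m³, cost = 1.345 $/kg
  material A: E = 32.68 GPa, ρ = 2462 kg/m³, cost = 0.06590 $/kg
  material A: M = 201 MN·m per $
  material X: M = 21.0 MN·m per $
  material U: M = 2.68 MN·m per $
  material V: M = 0.662 MN·m per $
  material W: M = 0.507 MN·m per $
Highest index: material A.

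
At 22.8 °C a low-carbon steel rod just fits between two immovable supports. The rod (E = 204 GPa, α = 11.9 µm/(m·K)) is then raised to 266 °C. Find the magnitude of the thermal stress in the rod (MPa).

ΔT = 243.2 K. Constrained thermal stress σ = E·α·ΔT = 204.0×10³ MPa × 11.9×10⁻⁶ × 243.2 = 590 MPa (compressive).

590 MPa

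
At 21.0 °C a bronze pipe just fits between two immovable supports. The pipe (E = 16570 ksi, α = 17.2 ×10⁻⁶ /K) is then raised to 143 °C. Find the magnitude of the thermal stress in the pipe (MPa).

240 MPa

E = 16570 ksi = 114.2 GPa.
ΔT = 122.0 K. Constrained thermal stress σ = E·α·ΔT = 114.2×10³ MPa × 17.2×10⁻⁶ × 122.0 = 240 MPa (compressive).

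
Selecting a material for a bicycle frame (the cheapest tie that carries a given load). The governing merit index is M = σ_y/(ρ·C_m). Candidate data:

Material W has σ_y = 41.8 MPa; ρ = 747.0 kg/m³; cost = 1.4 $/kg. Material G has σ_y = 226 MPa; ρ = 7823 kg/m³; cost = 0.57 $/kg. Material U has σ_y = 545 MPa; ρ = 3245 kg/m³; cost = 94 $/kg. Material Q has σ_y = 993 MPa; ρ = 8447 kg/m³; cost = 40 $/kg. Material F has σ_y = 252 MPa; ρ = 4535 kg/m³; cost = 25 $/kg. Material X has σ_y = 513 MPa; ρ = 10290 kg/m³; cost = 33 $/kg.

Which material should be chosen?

material G

Computing M directly (units already consistent):
  material G: M = 50.7 kN·m per $
  material W: M = 40.0 kN·m per $
  material Q: M = 2.94 kN·m per $
  material F: M = 2.22 kN·m per $
  material U: M = 1.79 kN·m per $
  material X: M = 1.51 kN·m per $
Material G ranks first.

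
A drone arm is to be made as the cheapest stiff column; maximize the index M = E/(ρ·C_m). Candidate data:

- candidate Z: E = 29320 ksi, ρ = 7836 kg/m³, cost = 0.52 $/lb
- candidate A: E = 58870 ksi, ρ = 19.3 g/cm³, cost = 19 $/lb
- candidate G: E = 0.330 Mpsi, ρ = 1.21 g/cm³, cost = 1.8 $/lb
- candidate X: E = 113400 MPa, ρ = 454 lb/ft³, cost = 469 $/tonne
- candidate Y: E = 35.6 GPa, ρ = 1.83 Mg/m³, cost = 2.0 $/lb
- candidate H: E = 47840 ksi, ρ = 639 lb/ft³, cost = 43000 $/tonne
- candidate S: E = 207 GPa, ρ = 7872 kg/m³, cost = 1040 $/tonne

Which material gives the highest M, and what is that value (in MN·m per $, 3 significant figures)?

candidate X, M = 33.2 MN·m per $

Putting every candidate on a common basis:
  candidate Z: E = 202.2 GPa, ρ = 7836 kg/m³, cost = 1.146 $/kg
  candidate A: E = 405.9 GPa, ρ = 19300 kg/m³, cost = 41.89 $/kg
  candidate G: E = 2.275 GPa, ρ = 1210 kg/m³, cost = 3.968 $/kg
  candidate X: E = 113.4 GPa, ρ = 7272 kg/m³, cost = 0.4690 $/kg
  candidate Y: E = 35.60 GPa, ρ = 1830 kg/m³, cost = 4.409 $/kg
  candidate H: E = 329.8 GPa, ρ = 10240 kg/m³, cost = 43.00 $/kg
  candidate S: E = 207.0 GPa, ρ = 7872 kg/m³, cost = 1.040 $/kg
  candidate X: M = 33.2 MN·m per $
  candidate S: M = 25.3 MN·m per $
  candidate Z: M = 22.5 MN·m per $
  candidate Y: M = 4.41 MN·m per $
  candidate H: M = 0.749 MN·m per $
  candidate A: M = 0.502 MN·m per $
  candidate G: M = 0.474 MN·m per $
Candidate X ranks first.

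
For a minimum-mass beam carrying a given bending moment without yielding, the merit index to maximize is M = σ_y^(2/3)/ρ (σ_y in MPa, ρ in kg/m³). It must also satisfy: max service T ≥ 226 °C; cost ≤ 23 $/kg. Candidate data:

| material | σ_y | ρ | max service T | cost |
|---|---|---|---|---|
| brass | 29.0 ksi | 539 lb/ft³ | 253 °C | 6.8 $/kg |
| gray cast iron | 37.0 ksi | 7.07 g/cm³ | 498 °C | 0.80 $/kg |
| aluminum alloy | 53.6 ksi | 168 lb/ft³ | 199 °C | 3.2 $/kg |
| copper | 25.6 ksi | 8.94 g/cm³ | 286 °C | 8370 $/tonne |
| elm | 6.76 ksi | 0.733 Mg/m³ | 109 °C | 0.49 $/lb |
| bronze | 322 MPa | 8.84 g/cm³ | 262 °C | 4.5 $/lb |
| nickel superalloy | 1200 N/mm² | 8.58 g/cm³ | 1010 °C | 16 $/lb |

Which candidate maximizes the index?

gray cast iron

Screen on constraints: max service T ≥ 226 °C; cost ≤ 23 $/kg. Survivors: brass, gray cast iron, copper, bronze.
After converting to SI:
  brass: σ_y = 199.9 MPa, ρ = 8634 kg/m³
  gray cast iron: σ_y = 255.1 MPa, ρ = 7070 kg/m³
  copper: σ_y = 176.5 MPa, ρ = 8940 kg/m³
  bronze: σ_y = 322.0 MPa, ρ = 8840 kg/m³
  gray cast iron: M = 5.69×10⁻³
  bronze: M = 5.31×10⁻³
  brass: M = 3.96×10⁻³
  copper: M = 3.52×10⁻³
The maximum is for gray cast iron.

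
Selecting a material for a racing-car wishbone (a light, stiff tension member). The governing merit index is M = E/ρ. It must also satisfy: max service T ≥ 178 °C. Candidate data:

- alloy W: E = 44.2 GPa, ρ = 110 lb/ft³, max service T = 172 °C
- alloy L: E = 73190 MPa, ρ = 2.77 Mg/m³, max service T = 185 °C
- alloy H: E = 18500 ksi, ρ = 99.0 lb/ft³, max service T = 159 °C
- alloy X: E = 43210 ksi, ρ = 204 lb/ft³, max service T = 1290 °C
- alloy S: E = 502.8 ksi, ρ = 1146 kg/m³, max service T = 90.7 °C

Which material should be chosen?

Screen on constraints: max service T ≥ 178 °C. Survivors: alloy L, alloy X.
Normalizing units and computing the index:
  alloy L: E = 73.19 GPa, ρ = 2770 kg/m³
  alloy X: E = 297.9 GPa, ρ = 3268 kg/m³
  alloy X: M = 91.2 MN·m/kg
  alloy L: M = 26.4 MN·m/kg
Alloy X has the largest M.

alloy X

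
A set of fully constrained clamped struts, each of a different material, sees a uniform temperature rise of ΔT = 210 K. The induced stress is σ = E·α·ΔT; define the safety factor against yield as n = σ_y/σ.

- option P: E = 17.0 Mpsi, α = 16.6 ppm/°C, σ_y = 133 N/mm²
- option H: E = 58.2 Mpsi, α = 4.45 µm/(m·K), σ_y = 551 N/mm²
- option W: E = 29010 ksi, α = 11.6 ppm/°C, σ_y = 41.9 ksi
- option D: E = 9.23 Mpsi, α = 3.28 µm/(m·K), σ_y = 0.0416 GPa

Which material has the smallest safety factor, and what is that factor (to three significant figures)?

option P, n = 0.326

In consistent units (E in GPa, α in ×10⁻⁶/K, σ_y in MPa):
  option P: E = 117.2, α = 16.6, σ_y = 133.0 → σ = 409 MPa, n = 0.326
  option H: E = 401.3, α = 4.45, σ_y = 551.0 → σ = 375 MPa, n = 1.47
  option W: E = 200.0, α = 11.6, σ_y = 288.9 → σ = 487 MPa, n = 0.593
  option D: E = 63.64, α = 3.28, σ_y = 41.60 → σ = 43.8 MPa, n = 0.949
Smallest n: option P with n = 0.326.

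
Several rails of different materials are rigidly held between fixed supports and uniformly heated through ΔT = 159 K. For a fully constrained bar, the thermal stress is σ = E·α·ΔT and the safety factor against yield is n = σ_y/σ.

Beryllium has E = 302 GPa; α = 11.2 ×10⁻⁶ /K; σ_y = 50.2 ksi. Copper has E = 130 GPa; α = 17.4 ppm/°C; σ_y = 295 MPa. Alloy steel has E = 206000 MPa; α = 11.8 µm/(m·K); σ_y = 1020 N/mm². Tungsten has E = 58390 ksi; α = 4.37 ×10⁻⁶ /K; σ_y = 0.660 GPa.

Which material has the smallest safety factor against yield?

With everything in SI (GPa, ×10⁻⁶/K, MPa):
  beryllium: E = 302.0, α = 11.2, σ_y = 346.1 → σ = 538 MPa, n = 0.644
  copper: E = 130.0, α = 17.4, σ_y = 295.0 → σ = 360 MPa, n = 0.820
  alloy steel: E = 206.0, α = 11.8, σ_y = 1020 → σ = 386 MPa, n = 2.64
  tungsten: E = 402.6, α = 4.37, σ_y = 660.0 → σ = 280 MPa, n = 2.36
Smallest n: beryllium with n = 0.644.

beryllium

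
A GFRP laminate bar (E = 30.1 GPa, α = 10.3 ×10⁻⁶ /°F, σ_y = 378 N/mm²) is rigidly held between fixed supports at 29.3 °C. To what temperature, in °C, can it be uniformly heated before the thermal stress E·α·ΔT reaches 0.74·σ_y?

531 °C

α = 10.3×10⁻⁶/°F × 9/5 = 18.5×10⁻⁶/K.
σ_y = 378 N/mm² = 378.0 MPa.
E·α·ΔT = 279.7 MPa ⇒ ΔT = 279.7 / (30.10×10³ × 18.5×10⁻⁶) = 501.2 K.
T = 29.3 + 501.2 = 530.5 °C.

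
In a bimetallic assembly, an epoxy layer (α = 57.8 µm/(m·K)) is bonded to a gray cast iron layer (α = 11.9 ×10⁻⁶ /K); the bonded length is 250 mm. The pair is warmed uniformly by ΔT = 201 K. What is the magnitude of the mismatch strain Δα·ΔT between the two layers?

Δα = |57.8 − 11.9|×10⁻⁶/K = 45.9×10⁻⁶/K.
Mismatch strain = Δα·ΔT = 45.9×10⁻⁶ × 201.0 = 9.23×10⁻³.

9.23×10⁻³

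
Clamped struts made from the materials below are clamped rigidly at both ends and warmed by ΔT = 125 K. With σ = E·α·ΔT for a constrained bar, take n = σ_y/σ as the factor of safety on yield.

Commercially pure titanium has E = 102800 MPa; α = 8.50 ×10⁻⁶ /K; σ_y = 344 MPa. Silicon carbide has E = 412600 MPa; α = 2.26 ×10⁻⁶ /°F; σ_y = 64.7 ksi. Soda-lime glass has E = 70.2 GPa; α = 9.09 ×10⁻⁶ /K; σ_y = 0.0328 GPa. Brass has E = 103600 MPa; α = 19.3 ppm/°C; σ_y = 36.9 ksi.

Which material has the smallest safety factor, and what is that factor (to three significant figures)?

Converting E to GPa, α to ×10⁻⁶/K, σ_y to MPa, then σ and n for each:
  commercially pure titanium: E = 102.8, α = 8.50, σ_y = 344.0 → σ = 109 MPa, n = 3.15
  silicon carbide: E = 412.6, α = 4.07, σ_y = 446.1 → σ = 210 MPa, n = 2.13
  soda-lime glass: E = 70.20, α = 9.09, σ_y = 32.80 → σ = 79.8 MPa, n = 0.411
  brass: E = 103.6, α = 19.3, σ_y = 254.4 → σ = 250 MPa, n = 1.02
Soda-lime glass has the lowest safety factor, n = 0.411.

soda-lime glass, n = 0.411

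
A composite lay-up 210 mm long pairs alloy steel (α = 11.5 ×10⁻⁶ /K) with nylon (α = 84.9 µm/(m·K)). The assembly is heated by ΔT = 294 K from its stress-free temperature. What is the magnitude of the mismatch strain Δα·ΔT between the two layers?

Δα = |11.5 − 84.9|×10⁻⁶/K = 73.4×10⁻⁶/K.
Mismatch strain = Δα·ΔT = 73.4×10⁻⁶ × 294.0 = 0.0216.

0.0216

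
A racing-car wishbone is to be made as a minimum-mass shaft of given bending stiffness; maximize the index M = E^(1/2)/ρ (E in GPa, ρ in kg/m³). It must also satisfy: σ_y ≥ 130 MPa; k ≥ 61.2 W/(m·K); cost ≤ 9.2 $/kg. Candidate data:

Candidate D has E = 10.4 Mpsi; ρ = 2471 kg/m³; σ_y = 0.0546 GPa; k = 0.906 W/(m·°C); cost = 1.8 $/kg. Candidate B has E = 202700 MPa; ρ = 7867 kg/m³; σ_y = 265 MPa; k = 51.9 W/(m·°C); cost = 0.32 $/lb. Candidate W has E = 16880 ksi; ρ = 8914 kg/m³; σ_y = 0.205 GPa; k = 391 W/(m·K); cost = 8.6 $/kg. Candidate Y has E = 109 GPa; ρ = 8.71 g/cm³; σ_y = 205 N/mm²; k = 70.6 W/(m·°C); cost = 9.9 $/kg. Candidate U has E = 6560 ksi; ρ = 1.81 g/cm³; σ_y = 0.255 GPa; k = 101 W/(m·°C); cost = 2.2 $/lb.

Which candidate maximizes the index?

Screen on constraints: σ_y ≥ 130 MPa; k ≥ 61.2 W/(m·K); cost ≤ 9.2 $/kg. Survivors: candidate W, candidate U.
After converting to SI:
  candidate W: E = 116.4 GPa, ρ = 8914 kg/m³
  candidate U: E = 45.23 GPa, ρ = 1810 kg/m³
  candidate U: M = 3.72×10⁻³
  candidate W: M = 1.21×10⁻³
The maximum is for candidate U.

candidate U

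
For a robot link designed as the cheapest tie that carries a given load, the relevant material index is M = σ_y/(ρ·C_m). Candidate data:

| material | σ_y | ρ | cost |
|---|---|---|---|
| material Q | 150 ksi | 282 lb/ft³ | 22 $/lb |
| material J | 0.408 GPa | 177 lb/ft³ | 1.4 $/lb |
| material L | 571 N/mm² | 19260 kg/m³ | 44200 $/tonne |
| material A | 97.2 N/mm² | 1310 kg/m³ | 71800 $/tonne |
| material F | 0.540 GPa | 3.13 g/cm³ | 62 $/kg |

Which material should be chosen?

material J

Normalizing units and computing the index:
  material Q: σ_y = 1034 MPa, ρ = 4517 kg/m³, cost = 48.50 $/kg
  material J: σ_y = 408.0 MPa, ρ = 2835 kg/m³, cost = 3.086 $/kg
  material L: σ_y = 571.0 MPa, ρ = 19260 kg/m³, cost = 44.20 $/kg
  material A: σ_y = 97.20 MPa, ρ = 1310 kg/m³, cost = 71.80 $/kg
  material F: σ_y = 540.0 MPa, ρ = 3130 kg/m³, cost = 62.00 $/kg
  material J: M = 46.6 kN·m per $
  material Q: M = 4.72 kN·m per $
  material F: M = 2.78 kN·m per $
  material A: M = 1.03 kN·m per $
  material L: M = 0.671 kN·m per $
The maximum is for material J.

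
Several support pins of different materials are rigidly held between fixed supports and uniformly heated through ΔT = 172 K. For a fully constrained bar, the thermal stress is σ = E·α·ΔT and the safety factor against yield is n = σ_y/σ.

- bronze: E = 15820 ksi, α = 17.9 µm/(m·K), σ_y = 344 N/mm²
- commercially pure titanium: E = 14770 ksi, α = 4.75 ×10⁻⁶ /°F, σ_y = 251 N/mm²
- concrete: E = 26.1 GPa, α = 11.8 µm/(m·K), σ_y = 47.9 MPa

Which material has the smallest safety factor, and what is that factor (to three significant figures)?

Converting E to GPa, α to ×10⁻⁶/K, σ_y to MPa, then σ and n for each:
  bronze: E = 109.1, α = 17.9, σ_y = 344.0 → σ = 336 MPa, n = 1.02
  commercially pure titanium: E = 101.8, α = 8.55, σ_y = 251.0 → σ = 150 MPa, n = 1.68
  concrete: E = 26.10, α = 11.8, σ_y = 47.90 → σ = 53.0 MPa, n = 0.904
Concrete has the lowest safety factor, n = 0.904.

concrete, n = 0.904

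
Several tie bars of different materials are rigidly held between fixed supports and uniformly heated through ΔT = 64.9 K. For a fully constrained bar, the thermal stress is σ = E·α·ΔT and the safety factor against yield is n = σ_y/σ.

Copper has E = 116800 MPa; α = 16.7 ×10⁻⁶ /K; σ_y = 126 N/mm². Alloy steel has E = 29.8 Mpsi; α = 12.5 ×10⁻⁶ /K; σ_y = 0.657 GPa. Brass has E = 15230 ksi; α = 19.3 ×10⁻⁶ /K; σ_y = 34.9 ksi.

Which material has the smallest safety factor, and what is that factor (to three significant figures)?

copper, n = 0.995

With everything in SI (GPa, ×10⁻⁶/K, MPa):
  copper: E = 116.8, α = 16.7, σ_y = 126.0 → σ = 127 MPa, n = 0.995
  alloy steel: E = 205.5, α = 12.5, σ_y = 657.0 → σ = 167 MPa, n = 3.94
  brass: E = 105.0, α = 19.3, σ_y = 240.6 → σ = 132 MPa, n = 1.83
The minimum is copper at n = 0.995.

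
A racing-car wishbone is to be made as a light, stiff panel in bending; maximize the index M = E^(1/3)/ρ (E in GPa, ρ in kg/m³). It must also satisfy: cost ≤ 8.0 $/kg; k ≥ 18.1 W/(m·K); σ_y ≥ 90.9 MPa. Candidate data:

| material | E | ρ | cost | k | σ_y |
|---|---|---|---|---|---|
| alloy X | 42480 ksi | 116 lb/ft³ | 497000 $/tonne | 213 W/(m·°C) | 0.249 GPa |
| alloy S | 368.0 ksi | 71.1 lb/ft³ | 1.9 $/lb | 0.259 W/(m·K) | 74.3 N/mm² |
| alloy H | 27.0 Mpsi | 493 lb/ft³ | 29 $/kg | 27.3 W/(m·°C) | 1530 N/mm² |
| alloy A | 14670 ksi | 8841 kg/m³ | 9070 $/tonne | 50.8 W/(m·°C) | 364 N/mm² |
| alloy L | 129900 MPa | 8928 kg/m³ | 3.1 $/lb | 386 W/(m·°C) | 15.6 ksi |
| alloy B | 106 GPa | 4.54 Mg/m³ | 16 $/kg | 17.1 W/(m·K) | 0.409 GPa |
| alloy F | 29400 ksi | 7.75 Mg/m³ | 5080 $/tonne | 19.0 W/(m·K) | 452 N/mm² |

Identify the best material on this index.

Screen on constraints: cost ≤ 8.0 $/kg; k ≥ 18.1 W/(m·K); σ_y ≥ 90.9 MPa. Survivors: alloy L, alloy F.
After converting to SI:
  alloy L: E = 129.9 GPa, ρ = 8928 kg/m³
  alloy F: E = 202.7 GPa, ρ = 7750 kg/m³
  alloy F: M = 0.758×10⁻³
  alloy L: M = 0.567×10⁻³
The maximum is for alloy F.

alloy F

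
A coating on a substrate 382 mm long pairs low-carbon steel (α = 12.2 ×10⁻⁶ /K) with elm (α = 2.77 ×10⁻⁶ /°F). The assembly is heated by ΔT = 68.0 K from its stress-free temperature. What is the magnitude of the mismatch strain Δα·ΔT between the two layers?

elm: α = 2.77×10⁻⁶/°F × 9/5 = 4.99×10⁻⁶/K.
Δα = |12.2 − 4.99|×10⁻⁶/K = 7.21×10⁻⁶/K.
Mismatch strain = Δα·ΔT = 7.21×10⁻⁶ × 68.0 = 4.91×10⁻⁴.

4.91×10⁻⁴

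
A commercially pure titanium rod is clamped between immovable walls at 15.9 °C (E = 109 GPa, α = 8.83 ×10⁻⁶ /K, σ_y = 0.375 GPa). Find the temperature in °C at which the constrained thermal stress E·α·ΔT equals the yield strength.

406 °C

σ_y = 0.375 GPa = 375.0 MPa.
E·α·ΔT = 375.0 MPa ⇒ ΔT = 375.0 / (109.0×10³ × 8.83×10⁻⁶) = 389.6 K.
T = 15.9 + 389.6 = 405.5 °C.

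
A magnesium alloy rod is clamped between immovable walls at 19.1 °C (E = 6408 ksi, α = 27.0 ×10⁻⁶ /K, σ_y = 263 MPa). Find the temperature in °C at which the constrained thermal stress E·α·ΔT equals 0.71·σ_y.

E = 6408 ksi = 44.18 GPa.
E·α·ΔT = 186.7 MPa ⇒ ΔT = 186.7 / (44.18×10³ × 27.0×10⁻⁶) = 156.5 K.
T = 19.1 + 156.5 = 175.6 °C.

176 °C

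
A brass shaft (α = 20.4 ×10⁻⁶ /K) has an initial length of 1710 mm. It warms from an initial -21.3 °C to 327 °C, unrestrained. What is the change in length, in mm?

ΔT = 327 − (-21.3) = 348.3 K.
ΔL = α·L₀·ΔT = 20.4×10⁻⁶ × 1710 mm × 348.3 K = 12.2 mm.

12.2 mm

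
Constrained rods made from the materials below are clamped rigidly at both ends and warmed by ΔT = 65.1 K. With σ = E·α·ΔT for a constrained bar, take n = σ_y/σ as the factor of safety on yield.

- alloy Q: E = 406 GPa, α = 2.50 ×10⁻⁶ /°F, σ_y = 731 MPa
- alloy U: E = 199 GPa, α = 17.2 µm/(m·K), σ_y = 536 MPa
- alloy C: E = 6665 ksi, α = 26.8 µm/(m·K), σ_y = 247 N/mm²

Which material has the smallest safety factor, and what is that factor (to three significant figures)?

alloy U, n = 2.41

With everything in SI (GPa, ×10⁻⁶/K, MPa):
  alloy Q: E = 406.0, α = 4.50, σ_y = 731.0 → σ = 119 MPa, n = 6.15
  alloy U: E = 199.0, α = 17.2, σ_y = 536.0 → σ = 223 MPa, n = 2.41
  alloy C: E = 45.95, α = 26.8, σ_y = 247.0 → σ = 80.2 MPa, n = 3.08
Alloy U has the lowest safety factor, n = 2.41.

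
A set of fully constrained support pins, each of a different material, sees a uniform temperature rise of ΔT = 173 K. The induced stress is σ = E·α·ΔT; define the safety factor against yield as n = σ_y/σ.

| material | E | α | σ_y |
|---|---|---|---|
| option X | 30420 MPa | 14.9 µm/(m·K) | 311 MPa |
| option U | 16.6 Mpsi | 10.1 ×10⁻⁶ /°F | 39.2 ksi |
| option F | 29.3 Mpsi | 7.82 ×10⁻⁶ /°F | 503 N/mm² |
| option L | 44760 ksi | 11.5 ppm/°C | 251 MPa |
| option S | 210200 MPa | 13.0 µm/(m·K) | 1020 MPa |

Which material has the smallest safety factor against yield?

With everything in SI (GPa, ×10⁻⁶/K, MPa):
  option X: E = 30.42, α = 14.9, σ_y = 311.0 → σ = 78.4 MPa, n = 3.97
  option U: E = 114.5, α = 18.2, σ_y = 270.3 → σ = 360 MPa, n = 0.751
  option F: E = 202.0, α = 14.1, σ_y = 503.0 → σ = 492 MPa, n = 1.02
  option L: E = 308.6, α = 11.5, σ_y = 251.0 → σ = 614 MPa, n = 0.409
  option S: E = 210.2, α = 13.0, σ_y = 1020 → σ = 473 MPa, n = 2.16
The minimum is option L at n = 0.409.

option L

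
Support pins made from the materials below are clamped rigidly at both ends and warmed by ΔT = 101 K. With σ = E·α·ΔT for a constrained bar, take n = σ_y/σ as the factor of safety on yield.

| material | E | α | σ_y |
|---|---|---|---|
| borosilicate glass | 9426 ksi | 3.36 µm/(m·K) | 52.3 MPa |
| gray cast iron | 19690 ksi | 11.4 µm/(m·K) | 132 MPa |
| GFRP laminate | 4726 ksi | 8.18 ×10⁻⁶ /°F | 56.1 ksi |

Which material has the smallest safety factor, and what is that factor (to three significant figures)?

gray cast iron, n = 0.844

Converting E to GPa, α to ×10⁻⁶/K, σ_y to MPa, then σ and n for each:
  borosilicate glass: E = 64.99, α = 3.36, σ_y = 52.30 → σ = 22.1 MPa, n = 2.37
  gray cast iron: E = 135.8, α = 11.4, σ_y = 132.0 → σ = 156 MPa, n = 0.844
  GFRP laminate: E = 32.58, α = 14.7, σ_y = 386.8 → σ = 48.5 MPa, n = 7.98
The minimum is gray cast iron at n = 0.844.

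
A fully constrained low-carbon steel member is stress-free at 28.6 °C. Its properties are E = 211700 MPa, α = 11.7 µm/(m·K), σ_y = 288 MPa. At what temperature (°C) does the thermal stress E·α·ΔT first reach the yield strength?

E = 211700 MPa = 211.7 GPa.
E·α·ΔT = 288.0 MPa ⇒ ΔT = 288.0 / (211.7×10³ × 11.7×10⁻⁶) = 116.3 K.
T = 28.6 + 116.3 = 144.9 °C.

145 °C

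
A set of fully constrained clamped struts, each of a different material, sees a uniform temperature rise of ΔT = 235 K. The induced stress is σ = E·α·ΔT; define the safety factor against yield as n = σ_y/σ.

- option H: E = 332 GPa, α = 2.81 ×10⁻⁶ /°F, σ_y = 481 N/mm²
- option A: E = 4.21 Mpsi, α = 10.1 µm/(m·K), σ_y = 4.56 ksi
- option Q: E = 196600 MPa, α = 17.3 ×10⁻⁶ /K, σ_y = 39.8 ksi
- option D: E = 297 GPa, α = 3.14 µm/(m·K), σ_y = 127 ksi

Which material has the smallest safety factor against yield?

option Q

With everything in SI (GPa, ×10⁻⁶/K, MPa):
  option H: E = 332.0, α = 5.06, σ_y = 481.0 → σ = 395 MPa, n = 1.22
  option A: E = 29.03, α = 10.1, σ_y = 31.44 → σ = 68.9 MPa, n = 0.456
  option Q: E = 196.6, α = 17.3, σ_y = 274.4 → σ = 799 MPa, n = 0.343
  option D: E = 297.0, α = 3.14, σ_y = 875.6 → σ = 219 MPa, n = 4.00
Smallest n: option Q with n = 0.343.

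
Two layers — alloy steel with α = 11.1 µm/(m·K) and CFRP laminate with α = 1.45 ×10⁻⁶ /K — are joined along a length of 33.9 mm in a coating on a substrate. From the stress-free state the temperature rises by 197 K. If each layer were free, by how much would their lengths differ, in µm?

64.4 µm

Δα = |11.1 − 1.45|×10⁻⁶/K = 9.65×10⁻⁶/K.
ΔL_mismatch = Δα·L·ΔT = 9.65×10⁻⁶ × 33.9 mm × 197.0 K = 64.4 µm.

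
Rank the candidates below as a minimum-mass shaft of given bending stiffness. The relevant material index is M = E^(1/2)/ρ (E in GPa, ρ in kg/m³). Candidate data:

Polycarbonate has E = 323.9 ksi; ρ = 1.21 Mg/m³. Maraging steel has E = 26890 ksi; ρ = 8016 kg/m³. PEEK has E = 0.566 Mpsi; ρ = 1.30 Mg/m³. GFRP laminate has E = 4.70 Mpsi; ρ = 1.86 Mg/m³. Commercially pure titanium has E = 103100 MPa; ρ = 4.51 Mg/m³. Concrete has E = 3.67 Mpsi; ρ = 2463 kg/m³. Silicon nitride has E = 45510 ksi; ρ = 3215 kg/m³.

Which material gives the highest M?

silicon nitride

After converting to SI:
  polycarbonate: E = 2.233 GPa, ρ = 1210 kg/m³
  maraging steel: E = 185.4 GPa, ρ = 8016 kg/m³
  PEEK: E = 3.902 GPa, ρ = 1300 kg/m³
  GFRP laminate: E = 32.41 GPa, ρ = 1860 kg/m³
  commercially pure titanium: E = 103.1 GPa, ρ = 4510 kg/m³
  concrete: E = 25.30 GPa, ρ = 2463 kg/m³
  silicon nitride: E = 313.8 GPa, ρ = 3215 kg/m³
  silicon nitride: M = 5.51×10⁻³
  GFRP laminate: M = 3.06×10⁻³
  commercially pure titanium: M = 2.25×10⁻³
  concrete: M = 2.04×10⁻³
  maraging steel: M = 1.70×10⁻³
  PEEK: M = 1.52×10⁻³
  polycarbonate: M = 1.24×10⁻³
Silicon nitride has the largest M.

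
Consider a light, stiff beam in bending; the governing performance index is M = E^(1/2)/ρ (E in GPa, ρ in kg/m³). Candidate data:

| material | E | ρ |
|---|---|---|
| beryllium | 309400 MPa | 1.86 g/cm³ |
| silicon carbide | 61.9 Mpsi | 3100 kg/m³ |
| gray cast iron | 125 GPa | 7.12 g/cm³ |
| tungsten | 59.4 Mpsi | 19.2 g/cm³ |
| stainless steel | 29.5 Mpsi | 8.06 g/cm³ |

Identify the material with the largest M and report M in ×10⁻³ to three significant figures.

Putting every candidate on a common basis:
  beryllium: E = 309.4 GPa, ρ = 1860 kg/m³
  silicon carbide: E = 426.8 GPa, ρ = 3100 kg/m³
  gray cast iron: E = 125.0 GPa, ρ = 7120 kg/m³
  tungsten: E = 409.5 GPa, ρ = 19200 kg/m³
  stainless steel: E = 203.4 GPa, ρ = 8060 kg/m³
  beryllium: M = 9.46×10⁻³
  silicon carbide: M = 6.66×10⁻³
  stainless steel: M = 1.77×10⁻³
  gray cast iron: M = 1.57×10⁻³
  tungsten: M = 1.05×10⁻³
Highest index: beryllium.

beryllium, M = 9.46×10⁻³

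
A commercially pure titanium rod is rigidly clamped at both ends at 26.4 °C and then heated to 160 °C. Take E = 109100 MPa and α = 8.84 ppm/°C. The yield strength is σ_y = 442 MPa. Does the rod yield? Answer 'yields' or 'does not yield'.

E = 109100 MPa = 109.1 GPa.
ΔT = 133.6 K. Constrained thermal stress σ = E·α·ΔT = 109.1×10³ MPa × 8.84×10⁻⁶ × 133.6 = 129 MPa (compressive).
Compare to σ_y = 442 MPa: σ < σ_y, so it does not yield.

does not yield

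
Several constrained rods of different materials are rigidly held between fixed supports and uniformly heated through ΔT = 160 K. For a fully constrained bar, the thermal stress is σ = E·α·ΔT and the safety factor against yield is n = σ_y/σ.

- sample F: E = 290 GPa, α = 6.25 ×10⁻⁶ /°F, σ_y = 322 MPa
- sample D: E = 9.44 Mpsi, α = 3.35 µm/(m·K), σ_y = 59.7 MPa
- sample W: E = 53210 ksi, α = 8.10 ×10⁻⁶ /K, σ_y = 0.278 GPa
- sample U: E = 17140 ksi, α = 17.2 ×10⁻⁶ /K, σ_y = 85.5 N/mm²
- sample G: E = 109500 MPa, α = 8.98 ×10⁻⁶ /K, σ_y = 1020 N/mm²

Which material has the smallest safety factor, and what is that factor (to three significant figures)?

sample U, n = 0.263

In consistent units (E in GPa, α in ×10⁻⁶/K, σ_y in MPa):
  sample F: E = 290.0, α = 11.2, σ_y = 322.0 → σ = 522 MPa, n = 0.617
  sample D: E = 65.09, α = 3.35, σ_y = 59.70 → σ = 34.9 MPa, n = 1.71
  sample W: E = 366.9, α = 8.10, σ_y = 278.0 → σ = 475 MPa, n = 0.585
  sample U: E = 118.2, α = 17.2, σ_y = 85.50 → σ = 325 MPa, n = 0.263
  sample G: E = 109.5, α = 8.98, σ_y = 1020 → σ = 157 MPa, n = 6.48
The minimum is sample U at n = 0.263.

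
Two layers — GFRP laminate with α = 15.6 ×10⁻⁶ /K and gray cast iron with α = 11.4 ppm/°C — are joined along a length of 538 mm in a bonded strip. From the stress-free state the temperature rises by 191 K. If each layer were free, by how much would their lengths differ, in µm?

Δα = |15.6 − 11.4|×10⁻⁶/K = 4.20×10⁻⁶/K.
ΔL_mismatch = Δα·L·ΔT = 4.20×10⁻⁶ × 538.0 mm × 191.0 K = 432 µm.

432 µm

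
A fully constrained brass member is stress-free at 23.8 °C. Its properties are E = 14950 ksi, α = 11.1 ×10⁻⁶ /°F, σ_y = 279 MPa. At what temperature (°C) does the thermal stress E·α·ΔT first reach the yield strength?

159 °C

E = 14950 ksi = 103.1 GPa.
α = 11.1×10⁻⁶/°F × 9/5 = 20.0×10⁻⁶/K.
E·α·ΔT = 279.0 MPa ⇒ ΔT = 279.0 / (103.1×10³ × 20.0×10⁻⁶) = 135.5 K.
T = 23.8 + 135.5 = 159.3 °C.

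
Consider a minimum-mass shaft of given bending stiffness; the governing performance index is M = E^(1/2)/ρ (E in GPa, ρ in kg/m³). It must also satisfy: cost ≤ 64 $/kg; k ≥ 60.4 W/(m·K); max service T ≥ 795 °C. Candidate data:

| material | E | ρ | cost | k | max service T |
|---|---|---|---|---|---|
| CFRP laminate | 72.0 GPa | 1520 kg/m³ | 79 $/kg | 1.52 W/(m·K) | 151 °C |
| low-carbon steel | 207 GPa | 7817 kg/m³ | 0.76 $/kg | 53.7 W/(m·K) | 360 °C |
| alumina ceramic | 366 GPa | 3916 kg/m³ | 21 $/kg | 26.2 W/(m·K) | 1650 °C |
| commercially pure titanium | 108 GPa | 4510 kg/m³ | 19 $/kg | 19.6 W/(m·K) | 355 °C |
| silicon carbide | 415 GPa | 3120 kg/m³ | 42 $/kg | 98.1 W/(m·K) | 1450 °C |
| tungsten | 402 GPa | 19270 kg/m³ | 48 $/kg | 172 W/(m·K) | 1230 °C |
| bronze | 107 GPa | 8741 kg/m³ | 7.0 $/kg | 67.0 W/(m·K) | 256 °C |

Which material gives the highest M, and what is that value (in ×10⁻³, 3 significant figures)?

silicon carbide, M = 6.53×10⁻³

Screen on constraints: cost ≤ 64 $/kg; k ≥ 60.4 W/(m·K); max service T ≥ 795 °C. Survivors: silicon carbide, tungsten.
Evaluate M for each candidate:
  silicon carbide: M = 6.53×10⁻³
  tungsten: M = 1.04×10⁻³
Silicon carbide has the largest M.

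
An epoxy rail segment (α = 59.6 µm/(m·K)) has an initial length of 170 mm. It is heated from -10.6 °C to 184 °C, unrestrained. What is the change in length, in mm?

ΔT = 184 − (-10.6) = 194.6 K.
ΔL = α·L₀·ΔT = 59.6×10⁻⁶ × 170 mm × 194.6 K = 1.97 mm.

1.97 mm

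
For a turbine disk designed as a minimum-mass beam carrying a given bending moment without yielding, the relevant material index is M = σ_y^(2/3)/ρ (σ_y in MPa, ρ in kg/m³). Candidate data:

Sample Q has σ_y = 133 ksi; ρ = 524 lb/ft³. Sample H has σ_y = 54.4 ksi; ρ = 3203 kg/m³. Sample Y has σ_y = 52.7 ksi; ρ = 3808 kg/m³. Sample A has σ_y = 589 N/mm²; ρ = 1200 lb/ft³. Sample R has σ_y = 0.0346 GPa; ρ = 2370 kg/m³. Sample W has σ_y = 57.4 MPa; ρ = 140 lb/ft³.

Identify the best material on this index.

After converting to SI:
  sample Q: σ_y = 917.0 MPa, ρ = 8394 kg/m³
  sample H: σ_y = 375.1 MPa, ρ = 3203 kg/m³
  sample Y: σ_y = 363.4 MPa, ρ = 3808 kg/m³
  sample A: σ_y = 589.0 MPa, ρ = 19220 kg/m³
  sample R: σ_y = 34.60 MPa, ρ = 2370 kg/m³
  sample W: σ_y = 57.40 MPa, ρ = 2243 kg/m³
  sample H: M = 16.2×10⁻³
  sample Y: M = 13.4×10⁻³
  sample Q: M = 11.2×10⁻³
  sample W: M = 6.64×10⁻³
  sample R: M = 4.48×10⁻³
  sample A: M = 3.66×10⁻³
Sample H ranks first.

sample H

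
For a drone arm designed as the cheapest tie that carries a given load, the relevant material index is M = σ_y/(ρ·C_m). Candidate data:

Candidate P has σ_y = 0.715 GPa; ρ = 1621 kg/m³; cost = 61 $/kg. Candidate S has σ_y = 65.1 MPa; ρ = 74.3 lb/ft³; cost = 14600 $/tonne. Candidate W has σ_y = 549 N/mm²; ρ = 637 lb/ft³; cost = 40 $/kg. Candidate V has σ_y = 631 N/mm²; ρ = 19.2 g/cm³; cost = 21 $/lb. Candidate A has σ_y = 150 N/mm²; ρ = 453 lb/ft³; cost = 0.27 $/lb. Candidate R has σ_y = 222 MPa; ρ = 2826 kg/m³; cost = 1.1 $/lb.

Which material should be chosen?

After converting to SI:
  candidate P: σ_y = 715.0 MPa, ρ = 1621 kg/m³, cost = 61.00 $/kg
  candidate S: σ_y = 65.10 MPa, ρ = 1190 kg/m³, cost = 14.60 $/kg
  candidate W: σ_y = 549.0 MPa, ρ = 10200 kg/m³, cost = 40.00 $/kg
  candidate V: σ_y = 631.0 MPa, ρ = 19200 kg/m³, cost = 46.30 $/kg
  candidate A: σ_y = 150.0 MPa, ρ = 7256 kg/m³, cost = 0.5952 $/kg
  candidate R: σ_y = 222.0 MPa, ρ = 2826 kg/m³, cost = 2.425 $/kg
  candidate A: M = 34.7 kN·m per $
  candidate R: M = 32.4 kN·m per $
  candidate P: M = 7.23 kN·m per $
  candidate S: M = 3.75 kN·m per $
  candidate W: M = 1.35 kN·m per $
  candidate V: M = 0.710 kN·m per $
Candidate A has the largest M.

candidate A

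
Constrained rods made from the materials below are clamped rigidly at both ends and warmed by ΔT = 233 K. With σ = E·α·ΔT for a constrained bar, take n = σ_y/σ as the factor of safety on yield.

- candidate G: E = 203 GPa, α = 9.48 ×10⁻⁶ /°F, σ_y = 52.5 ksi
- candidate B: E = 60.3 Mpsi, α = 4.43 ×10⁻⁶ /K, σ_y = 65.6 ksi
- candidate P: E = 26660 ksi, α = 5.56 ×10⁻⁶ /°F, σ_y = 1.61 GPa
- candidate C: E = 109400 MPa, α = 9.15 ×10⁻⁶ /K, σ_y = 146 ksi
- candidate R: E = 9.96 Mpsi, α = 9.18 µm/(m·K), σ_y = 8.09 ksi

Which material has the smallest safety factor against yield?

candidate R

With everything in SI (GPa, ×10⁻⁶/K, MPa):
  candidate G: E = 203.0, α = 17.1, σ_y = 362.0 → σ = 807 MPa, n = 0.448
  candidate B: E = 415.8, α = 4.43, σ_y = 452.3 → σ = 429 MPa, n = 1.05
  candidate P: E = 183.8, α = 10.0, σ_y = 1610 → σ = 429 MPa, n = 3.76
  candidate C: E = 109.4, α = 9.15, σ_y = 1007 → σ = 233 MPa, n = 4.32
  candidate R: E = 68.67, α = 9.18, σ_y = 55.78 → σ = 147 MPa, n = 0.380
The minimum is candidate R at n = 0.380.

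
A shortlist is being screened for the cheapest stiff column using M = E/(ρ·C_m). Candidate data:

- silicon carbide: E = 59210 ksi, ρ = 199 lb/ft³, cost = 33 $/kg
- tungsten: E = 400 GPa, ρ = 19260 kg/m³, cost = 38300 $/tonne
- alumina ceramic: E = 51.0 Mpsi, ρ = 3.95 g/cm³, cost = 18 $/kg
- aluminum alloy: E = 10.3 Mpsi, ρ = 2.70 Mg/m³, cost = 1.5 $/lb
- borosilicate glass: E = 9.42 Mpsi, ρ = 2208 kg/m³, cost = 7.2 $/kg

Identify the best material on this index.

aluminum alloy

After converting to SI:
  silicon carbide: E = 408.2 GPa, ρ = 3188 kg/m³, cost = 33.00 $/kg
  tungsten: E = 400.0 GPa, ρ = 19260 kg/m³, cost = 38.30 $/kg
  alumina ceramic: E = 351.6 GPa, ρ = 3950 kg/m³, cost = 18.00 $/kg
  aluminum alloy: E = 71.02 GPa, ρ = 2700 kg/m³, cost = 3.307 $/kg
  borosilicate glass: E = 64.95 GPa, ρ = 2208 kg/m³, cost = 7.200 $/kg
  aluminum alloy: M = 7.95 MN·m per $
  alumina ceramic: M = 4.95 MN·m per $
  borosilicate glass: M = 4.09 MN·m per $
  silicon carbide: M = 3.88 MN·m per $
  tungsten: M = 0.542 MN·m per $
Highest index: aluminum alloy.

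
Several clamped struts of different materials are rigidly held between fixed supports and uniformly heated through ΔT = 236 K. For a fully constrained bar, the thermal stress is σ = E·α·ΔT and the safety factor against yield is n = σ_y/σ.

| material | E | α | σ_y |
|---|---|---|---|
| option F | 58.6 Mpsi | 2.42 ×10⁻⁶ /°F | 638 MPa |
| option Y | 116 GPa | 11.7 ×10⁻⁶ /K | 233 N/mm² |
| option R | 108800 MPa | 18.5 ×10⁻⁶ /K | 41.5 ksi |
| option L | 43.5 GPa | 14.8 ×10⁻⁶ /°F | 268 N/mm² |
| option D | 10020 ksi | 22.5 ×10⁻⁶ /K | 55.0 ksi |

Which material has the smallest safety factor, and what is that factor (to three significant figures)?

option R, n = 0.602

Converting E to GPa, α to ×10⁻⁶/K, σ_y to MPa, then σ and n for each:
  option F: E = 404.0, α = 4.36, σ_y = 638.0 → σ = 415 MPa, n = 1.54
  option Y: E = 116.0, α = 11.7, σ_y = 233.0 → σ = 320 MPa, n = 0.727
  option R: E = 108.8, α = 18.5, σ_y = 286.1 → σ = 475 MPa, n = 0.602
  option L: E = 43.50, α = 26.6, σ_y = 268.0 → σ = 273 MPa, n = 0.980
  option D: E = 69.09, α = 22.5, σ_y = 379.2 → σ = 367 MPa, n = 1.03
The minimum is option R at n = 0.602.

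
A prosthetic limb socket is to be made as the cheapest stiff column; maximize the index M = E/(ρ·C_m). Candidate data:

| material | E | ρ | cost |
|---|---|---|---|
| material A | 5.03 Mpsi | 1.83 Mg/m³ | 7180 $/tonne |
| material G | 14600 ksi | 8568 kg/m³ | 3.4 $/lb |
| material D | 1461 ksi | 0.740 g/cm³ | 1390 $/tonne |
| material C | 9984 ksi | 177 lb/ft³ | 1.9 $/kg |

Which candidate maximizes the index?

Normalizing units and computing the index:
  material A: E = 34.68 GPa, ρ = 1830 kg/m³, cost = 7.180 $/kg
  material G: E = 100.7 GPa, ρ = 8568 kg/m³, cost = 7.496 $/kg
  material D: E = 10.07 GPa, ρ = 740.0 kg/m³, cost = 1.390 $/kg
  material C: E = 68.84 GPa, ρ = 2835 kg/m³, cost = 1.900 $/kg
  material C: M = 12.8 MN·m per $
  material D: M = 9.79 MN·m per $
  material A: M = 2.64 MN·m per $
  material G: M = 1.57 MN·m per $
Material C has the largest M.

material C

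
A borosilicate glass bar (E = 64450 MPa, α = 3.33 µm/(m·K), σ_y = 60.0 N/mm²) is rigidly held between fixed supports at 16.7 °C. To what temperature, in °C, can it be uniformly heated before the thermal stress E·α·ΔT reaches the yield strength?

E = 64450 MPa = 64.45 GPa.
σ_y = 60.0 N/mm² = 60.00 MPa.
E·α·ΔT = 60.00 MPa ⇒ ΔT = 60.00 / (64.45×10³ × 3.33×10⁻⁶) = 279.6 K.
T = 16.7 + 279.6 = 296.3 °C.

296 °C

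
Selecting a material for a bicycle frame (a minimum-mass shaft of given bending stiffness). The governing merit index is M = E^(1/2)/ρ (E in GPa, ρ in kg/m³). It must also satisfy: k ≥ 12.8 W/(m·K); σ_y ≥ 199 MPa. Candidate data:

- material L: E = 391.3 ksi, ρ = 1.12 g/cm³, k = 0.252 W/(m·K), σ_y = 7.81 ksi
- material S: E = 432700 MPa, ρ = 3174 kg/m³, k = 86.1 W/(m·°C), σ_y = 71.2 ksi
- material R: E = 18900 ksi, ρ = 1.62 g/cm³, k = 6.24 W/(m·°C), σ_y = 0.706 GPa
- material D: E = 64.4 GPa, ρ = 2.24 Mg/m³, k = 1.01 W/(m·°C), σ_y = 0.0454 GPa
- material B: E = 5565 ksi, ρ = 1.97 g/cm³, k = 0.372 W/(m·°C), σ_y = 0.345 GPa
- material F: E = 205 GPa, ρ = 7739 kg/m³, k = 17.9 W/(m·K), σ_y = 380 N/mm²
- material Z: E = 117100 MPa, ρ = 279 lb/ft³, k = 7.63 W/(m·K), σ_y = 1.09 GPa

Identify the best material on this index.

material S

Screen on constraints: k ≥ 12.8 W/(m·K); σ_y ≥ 199 MPa. Survivors: material S, material F.
In SI units:
  material S: E = 432.7 GPa, ρ = 3174 kg/m³
  material F: E = 205.0 GPa, ρ = 7739 kg/m³
  material S: M = 6.55×10⁻³
  material F: M = 1.85×10⁻³
The maximum is for material S.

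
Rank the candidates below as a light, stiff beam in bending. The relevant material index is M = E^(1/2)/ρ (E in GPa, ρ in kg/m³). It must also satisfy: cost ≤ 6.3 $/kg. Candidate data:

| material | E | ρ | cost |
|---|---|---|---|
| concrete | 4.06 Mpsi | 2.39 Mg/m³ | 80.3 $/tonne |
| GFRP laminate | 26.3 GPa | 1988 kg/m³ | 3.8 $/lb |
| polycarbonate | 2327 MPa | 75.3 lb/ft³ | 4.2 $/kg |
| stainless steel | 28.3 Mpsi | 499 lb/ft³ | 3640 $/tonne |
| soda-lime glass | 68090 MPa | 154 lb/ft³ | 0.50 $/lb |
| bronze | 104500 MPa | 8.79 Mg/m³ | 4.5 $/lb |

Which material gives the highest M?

Screen on constraints: cost ≤ 6.3 $/kg. Survivors: concrete, polycarbonate, stainless steel, soda-lime glass.
In SI units:
  concrete: E = 27.99 GPa, ρ = 2390 kg/m³
  polycarbonate: E = 2.327 GPa, ρ = 1206 kg/m³
  stainless steel: E = 195.1 GPa, ρ = 7993 kg/m³
  soda-lime glass: E = 68.09 GPa, ρ = 2467 kg/m³
  soda-lime glass: M = 3.35×10⁻³
  concrete: M = 2.21×10⁻³
  stainless steel: M = 1.75×10⁻³
  polycarbonate: M = 1.26×10⁻³
Soda-lime glass has the largest M.

soda-lime glass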